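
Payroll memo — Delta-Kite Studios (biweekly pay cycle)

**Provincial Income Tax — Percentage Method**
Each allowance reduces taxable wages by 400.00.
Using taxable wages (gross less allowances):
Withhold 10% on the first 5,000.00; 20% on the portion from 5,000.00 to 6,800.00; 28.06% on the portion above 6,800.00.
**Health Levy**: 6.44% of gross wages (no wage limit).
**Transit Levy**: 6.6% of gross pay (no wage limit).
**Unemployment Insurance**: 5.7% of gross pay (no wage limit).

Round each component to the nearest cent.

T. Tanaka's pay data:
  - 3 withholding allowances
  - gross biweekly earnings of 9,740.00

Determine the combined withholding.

Provincial Income Tax: taxable = 9,740.00 − 3×400.00 = 8,540.00
  860.00 + 28.06% × (8,540.00 − 6,800.00) = 860.00 + 28.06% × 1,740.00 = 1,348.24
Health Levy: 6.44% × 9,740.00 = 627.26
Transit Levy: 6.6% × 9,740.00 = 642.84
Unemployment Insurance: 5.7% × 9,740.00 = 555.18
Total: 1,348.24 + 627.26 + 642.84 + 555.18 = 3,173.52

3,173.52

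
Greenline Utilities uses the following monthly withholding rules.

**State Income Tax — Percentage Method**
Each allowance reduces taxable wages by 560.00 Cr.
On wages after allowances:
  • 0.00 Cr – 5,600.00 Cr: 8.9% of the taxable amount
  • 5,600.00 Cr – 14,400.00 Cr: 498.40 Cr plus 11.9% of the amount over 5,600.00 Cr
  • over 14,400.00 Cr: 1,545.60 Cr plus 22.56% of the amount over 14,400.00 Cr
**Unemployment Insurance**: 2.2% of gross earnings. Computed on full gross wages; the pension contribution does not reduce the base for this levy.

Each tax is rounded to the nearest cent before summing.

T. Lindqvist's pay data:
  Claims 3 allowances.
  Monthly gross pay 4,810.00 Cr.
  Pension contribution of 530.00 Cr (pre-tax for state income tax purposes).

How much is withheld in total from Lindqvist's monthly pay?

State Income Tax: taxable = 4,810.00 Cr − 530.00 Cr − 3×560.00 Cr = 2,600.00 Cr
  8.9% × 2,600.00 Cr = 231.40 Cr
Unemployment Insurance: 2.2% × 4,810.00 Cr = 105.82 Cr
Total: 231.40 Cr + 105.82 Cr = 337.22 Cr

337.22 Cr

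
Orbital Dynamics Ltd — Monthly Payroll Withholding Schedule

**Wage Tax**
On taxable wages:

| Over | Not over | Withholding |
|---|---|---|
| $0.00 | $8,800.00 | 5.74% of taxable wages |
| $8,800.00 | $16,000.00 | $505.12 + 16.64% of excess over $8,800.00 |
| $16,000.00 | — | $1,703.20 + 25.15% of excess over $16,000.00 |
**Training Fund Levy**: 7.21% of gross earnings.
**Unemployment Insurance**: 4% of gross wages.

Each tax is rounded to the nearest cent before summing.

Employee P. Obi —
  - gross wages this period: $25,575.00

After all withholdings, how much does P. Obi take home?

Wage Tax: taxable = $25,575.00
  $1,703.20 + 25.15% × ($25,575.00 − $16,000.00) = $1,703.20 + 25.15% × $9,575.00 = $4,111.31
Training Fund Levy: 7.21% × $25,575.00 = $1,843.96
Unemployment Insurance: 4% × $25,575.00 = $1,023.00
Total withheld: $4,111.31 + $1,843.96 + $1,023.00 = $6,978.27
Net pay: $25,575.00 − $6,978.27 = $18,596.73

$18,596.73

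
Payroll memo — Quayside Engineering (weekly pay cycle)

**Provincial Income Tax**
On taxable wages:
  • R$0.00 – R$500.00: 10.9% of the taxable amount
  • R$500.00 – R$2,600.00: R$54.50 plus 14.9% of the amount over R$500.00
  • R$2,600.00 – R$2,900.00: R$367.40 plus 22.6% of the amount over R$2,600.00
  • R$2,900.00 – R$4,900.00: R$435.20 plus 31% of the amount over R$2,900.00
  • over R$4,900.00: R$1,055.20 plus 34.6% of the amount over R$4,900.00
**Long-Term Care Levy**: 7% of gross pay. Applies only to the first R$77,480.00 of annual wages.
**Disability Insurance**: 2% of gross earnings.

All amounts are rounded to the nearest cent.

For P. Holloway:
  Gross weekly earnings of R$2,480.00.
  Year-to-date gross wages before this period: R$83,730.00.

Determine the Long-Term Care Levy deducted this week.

R$0.00

Long-Term Care Levy: YTD R$83,730.00 ≥ cap R$77,480.00 → R$0.00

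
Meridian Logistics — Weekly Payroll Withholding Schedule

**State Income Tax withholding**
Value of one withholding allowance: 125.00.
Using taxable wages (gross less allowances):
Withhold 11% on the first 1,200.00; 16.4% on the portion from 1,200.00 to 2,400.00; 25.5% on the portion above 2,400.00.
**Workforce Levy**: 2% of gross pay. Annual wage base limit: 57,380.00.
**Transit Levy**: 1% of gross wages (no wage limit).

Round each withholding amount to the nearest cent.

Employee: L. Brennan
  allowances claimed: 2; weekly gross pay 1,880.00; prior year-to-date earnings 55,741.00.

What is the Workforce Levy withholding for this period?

32.78

Workforce Levy: cap 57,380.00 − YTD 55,741.00 = 1,639.00 subject; 2% × 1,639.00 = 32.78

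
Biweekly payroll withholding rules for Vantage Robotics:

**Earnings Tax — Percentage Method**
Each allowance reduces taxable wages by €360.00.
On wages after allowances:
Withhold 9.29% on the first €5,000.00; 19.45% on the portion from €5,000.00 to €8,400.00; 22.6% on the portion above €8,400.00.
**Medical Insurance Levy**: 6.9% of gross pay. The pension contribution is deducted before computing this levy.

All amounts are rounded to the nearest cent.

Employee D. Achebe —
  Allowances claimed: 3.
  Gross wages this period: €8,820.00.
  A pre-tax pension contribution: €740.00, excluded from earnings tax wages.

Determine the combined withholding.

Earnings Tax: taxable = €8,820.00 − €740.00 − 3×€360.00 = €7,000.00
  €464.50 + 19.45% × (€7,000.00 − €5,000.00) = €464.50 + 19.45% × €2,000.00 = €853.50
Medical Insurance Levy: 6.9% × €8,080.00 = €557.52
Total: €853.50 + €557.52 = €1,411.02

€1,411.02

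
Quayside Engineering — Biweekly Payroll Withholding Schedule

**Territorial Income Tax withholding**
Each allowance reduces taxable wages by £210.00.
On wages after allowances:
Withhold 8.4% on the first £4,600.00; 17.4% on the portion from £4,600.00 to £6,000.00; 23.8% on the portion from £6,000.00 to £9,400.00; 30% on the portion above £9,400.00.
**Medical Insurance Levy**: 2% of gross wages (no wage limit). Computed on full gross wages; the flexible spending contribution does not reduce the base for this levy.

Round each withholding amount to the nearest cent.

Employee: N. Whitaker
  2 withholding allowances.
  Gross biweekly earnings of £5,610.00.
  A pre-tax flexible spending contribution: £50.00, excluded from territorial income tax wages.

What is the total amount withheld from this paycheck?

Territorial Income Tax: taxable = £5,610.00 − £50.00 − 2×£210.00 = £5,140.00
  £386.40 + 17.4% × (£5,140.00 − £4,600.00) = £386.40 + 17.4% × £540.00 = £480.36
Medical Insurance Levy: 2% × £5,610.00 = £112.20
Total: £480.36 + £112.20 = £592.56

£592.56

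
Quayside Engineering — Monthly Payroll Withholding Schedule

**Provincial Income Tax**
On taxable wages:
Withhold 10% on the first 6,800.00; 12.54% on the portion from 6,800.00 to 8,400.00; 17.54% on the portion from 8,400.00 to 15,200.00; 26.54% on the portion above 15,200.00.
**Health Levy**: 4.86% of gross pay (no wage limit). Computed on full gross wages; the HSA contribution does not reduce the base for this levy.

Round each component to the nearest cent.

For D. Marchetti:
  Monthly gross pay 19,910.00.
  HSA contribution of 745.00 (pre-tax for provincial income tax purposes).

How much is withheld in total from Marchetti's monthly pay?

Provincial Income Tax: taxable = 19,910.00 − 745.00 = 19,165.00
  2,073.36 + 26.54% × (19,165.00 − 15,200.00) = 2,073.36 + 26.54% × 3,965.00 = 3,125.67
Health Levy: 4.86% × 19,910.00 = 967.63
Total: 3,125.67 + 967.63 = 4,093.30

4,093.30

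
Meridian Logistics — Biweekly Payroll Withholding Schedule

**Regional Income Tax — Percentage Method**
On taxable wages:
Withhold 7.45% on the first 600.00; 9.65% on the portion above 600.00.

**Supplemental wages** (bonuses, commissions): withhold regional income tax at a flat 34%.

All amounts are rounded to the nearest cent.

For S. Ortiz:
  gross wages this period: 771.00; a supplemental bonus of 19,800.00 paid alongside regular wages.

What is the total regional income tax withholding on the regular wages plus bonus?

Regional Income Tax: taxable = 771.00
  44.70 + 9.65% × (771.00 − 600.00) = 44.70 + 9.65% × 171.00 = 61.20
Supplemental (34% flat on bonus): 34% × 19,800.00 = 6,732.00
Total regional income tax: 61.20 + 6,732.00 = 6,793.20

6,793.20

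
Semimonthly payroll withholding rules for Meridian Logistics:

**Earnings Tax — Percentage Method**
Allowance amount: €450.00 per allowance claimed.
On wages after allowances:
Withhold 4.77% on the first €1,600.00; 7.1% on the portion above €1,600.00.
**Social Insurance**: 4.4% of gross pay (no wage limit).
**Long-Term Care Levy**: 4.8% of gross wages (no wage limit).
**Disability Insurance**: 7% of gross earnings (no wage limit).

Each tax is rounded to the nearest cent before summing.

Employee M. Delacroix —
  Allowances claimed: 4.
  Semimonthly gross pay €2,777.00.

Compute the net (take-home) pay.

€2,280.52

Earnings Tax: taxable = €2,777.00 − 4×€450.00 = €977.00
  4.77% × €977.00 = €46.60
Social Insurance: 4.4% × €2,777.00 = €122.19
Long-Term Care Levy: 4.8% × €2,777.00 = €133.30
Disability Insurance: 7% × €2,777.00 = €194.39
Total withheld: €46.60 + €122.19 + €133.30 + €194.39 = €496.48
Net pay: €2,777.00 − €496.48 = €2,280.52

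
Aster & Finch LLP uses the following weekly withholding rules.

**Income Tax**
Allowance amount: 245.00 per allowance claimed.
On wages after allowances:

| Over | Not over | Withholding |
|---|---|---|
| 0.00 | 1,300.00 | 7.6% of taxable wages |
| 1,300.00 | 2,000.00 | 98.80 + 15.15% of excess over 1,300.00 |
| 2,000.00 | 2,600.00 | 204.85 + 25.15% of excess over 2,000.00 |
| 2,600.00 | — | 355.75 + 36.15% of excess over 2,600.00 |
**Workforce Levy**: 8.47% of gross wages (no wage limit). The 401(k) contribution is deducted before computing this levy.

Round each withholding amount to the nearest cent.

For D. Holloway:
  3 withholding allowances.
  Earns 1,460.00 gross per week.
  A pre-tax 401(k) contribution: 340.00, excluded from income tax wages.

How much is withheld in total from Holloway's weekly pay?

124.12

Income Tax: taxable = 1,460.00 − 340.00 − 3×245.00 = 385.00
  7.6% × 385.00 = 29.26
Workforce Levy: 8.47% × 1,120.00 = 94.86
Total: 29.26 + 94.86 = 124.12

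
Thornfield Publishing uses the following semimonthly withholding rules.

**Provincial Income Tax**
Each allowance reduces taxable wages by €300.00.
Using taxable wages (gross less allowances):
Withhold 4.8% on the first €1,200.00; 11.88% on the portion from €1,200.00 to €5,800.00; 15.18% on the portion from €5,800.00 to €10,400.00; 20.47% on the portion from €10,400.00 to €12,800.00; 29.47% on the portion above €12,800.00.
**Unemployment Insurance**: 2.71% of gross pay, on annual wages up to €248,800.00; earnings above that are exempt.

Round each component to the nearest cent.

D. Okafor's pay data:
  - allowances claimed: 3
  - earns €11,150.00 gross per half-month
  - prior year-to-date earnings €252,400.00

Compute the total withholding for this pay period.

€1,279.59

Provincial Income Tax: taxable = €11,150.00 − 3×€300.00 = €10,250.00
  €604.08 + 15.18% × (€10,250.00 − €5,800.00) = €604.08 + 15.18% × €4,450.00 = €1,279.59
Unemployment Insurance: YTD €252,400.00 ≥ cap €248,800.00 → €0.00
Total: €1,279.59 + €0.00 = €1,279.59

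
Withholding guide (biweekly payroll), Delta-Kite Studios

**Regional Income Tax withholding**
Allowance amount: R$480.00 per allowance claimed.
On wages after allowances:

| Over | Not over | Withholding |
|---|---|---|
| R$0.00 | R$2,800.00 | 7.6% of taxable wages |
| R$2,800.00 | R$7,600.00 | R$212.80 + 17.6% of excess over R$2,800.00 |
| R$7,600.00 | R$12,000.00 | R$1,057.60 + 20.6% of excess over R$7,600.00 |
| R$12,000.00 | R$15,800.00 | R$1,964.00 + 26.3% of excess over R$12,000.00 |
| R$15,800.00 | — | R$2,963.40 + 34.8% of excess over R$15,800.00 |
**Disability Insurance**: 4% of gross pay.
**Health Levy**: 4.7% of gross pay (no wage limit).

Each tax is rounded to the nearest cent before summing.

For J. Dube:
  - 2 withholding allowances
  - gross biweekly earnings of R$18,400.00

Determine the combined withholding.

Regional Income Tax: taxable = R$18,400.00 − 2×R$480.00 = R$17,440.00
  R$2,963.40 + 34.8% × (R$17,440.00 − R$15,800.00) = R$2,963.40 + 34.8% × R$1,640.00 = R$3,534.12
Disability Insurance: 4% × R$18,400.00 = R$736.00
Health Levy: 4.7% × R$18,400.00 = R$864.80
Total: R$3,534.12 + R$736.00 + R$864.80 = R$5,134.92

R$5,134.92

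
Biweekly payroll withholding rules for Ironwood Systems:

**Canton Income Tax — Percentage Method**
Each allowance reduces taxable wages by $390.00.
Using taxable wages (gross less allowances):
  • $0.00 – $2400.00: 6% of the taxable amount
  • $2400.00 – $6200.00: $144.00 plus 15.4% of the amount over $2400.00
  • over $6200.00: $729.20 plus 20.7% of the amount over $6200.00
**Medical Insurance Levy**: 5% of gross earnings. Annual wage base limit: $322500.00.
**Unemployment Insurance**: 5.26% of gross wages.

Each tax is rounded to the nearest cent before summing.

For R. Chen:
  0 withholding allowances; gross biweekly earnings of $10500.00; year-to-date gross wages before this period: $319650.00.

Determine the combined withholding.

Canton Income Tax: taxable = $10500.00
  $729.20 + 20.7% × ($10500.00 − $6200.00) = $729.20 + 20.7% × $4300.00 = $1619.30
Medical Insurance Levy: cap $322500.00 − YTD $319650.00 = $2850.00 subject; 5% × $2850.00 = $142.50
Unemployment Insurance: 5.26% × $10500.00 = $552.30
Total: $1619.30 + $142.50 + $552.30 = $2314.10

$2314.10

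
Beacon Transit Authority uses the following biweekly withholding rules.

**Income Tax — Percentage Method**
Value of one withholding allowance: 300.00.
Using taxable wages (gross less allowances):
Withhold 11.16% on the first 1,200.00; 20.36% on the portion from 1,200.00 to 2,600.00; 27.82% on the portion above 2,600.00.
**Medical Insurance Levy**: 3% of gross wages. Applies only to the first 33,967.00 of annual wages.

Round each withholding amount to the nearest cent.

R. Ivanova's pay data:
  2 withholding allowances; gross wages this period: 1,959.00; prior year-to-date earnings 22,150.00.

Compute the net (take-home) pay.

1,733.94

Income Tax: taxable = 1,959.00 − 2×300.00 = 1,359.00
  133.92 + 20.36% × (1,359.00 − 1,200.00) = 133.92 + 20.36% × 159.00 = 166.29
Medical Insurance Levy: 3% × 1,959.00 = 58.77
Total withheld: 166.29 + 58.77 = 225.06
Net pay: 1,959.00 − 225.06 = 1,733.94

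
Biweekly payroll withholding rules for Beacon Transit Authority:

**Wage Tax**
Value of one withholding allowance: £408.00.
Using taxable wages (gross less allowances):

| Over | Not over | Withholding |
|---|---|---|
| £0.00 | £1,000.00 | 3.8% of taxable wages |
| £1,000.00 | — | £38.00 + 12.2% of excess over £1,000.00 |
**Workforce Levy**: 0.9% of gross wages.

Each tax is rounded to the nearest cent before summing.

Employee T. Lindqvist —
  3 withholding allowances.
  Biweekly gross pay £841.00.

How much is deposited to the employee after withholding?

£833.43

Wage Tax: taxable = £841.00 − 3×£408.00 = £-383.00
  Taxable ≤ 0 → £0.00
Workforce Levy: 0.9% × £841.00 = £7.57
Total withheld: £0.00 + £7.57 = £7.57
Net pay: £841.00 − £7.57 = £833.43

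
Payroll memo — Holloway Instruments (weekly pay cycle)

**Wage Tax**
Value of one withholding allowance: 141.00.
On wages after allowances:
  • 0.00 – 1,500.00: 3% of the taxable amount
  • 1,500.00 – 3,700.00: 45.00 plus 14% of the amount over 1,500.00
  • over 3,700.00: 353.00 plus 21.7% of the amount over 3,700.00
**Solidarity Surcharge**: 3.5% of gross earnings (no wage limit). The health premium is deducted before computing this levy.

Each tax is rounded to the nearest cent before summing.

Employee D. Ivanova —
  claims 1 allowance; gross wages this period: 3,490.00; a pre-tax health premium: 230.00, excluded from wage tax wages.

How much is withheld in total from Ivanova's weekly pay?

Wage Tax: taxable = 3,490.00 − 230.00 − 1×141.00 = 3,119.00
  45.00 + 14% × (3,119.00 − 1,500.00) = 45.00 + 14% × 1,619.00 = 271.66
Solidarity Surcharge: 3.5% × 3,260.00 = 114.10
Total: 271.66 + 114.10 = 385.76

385.76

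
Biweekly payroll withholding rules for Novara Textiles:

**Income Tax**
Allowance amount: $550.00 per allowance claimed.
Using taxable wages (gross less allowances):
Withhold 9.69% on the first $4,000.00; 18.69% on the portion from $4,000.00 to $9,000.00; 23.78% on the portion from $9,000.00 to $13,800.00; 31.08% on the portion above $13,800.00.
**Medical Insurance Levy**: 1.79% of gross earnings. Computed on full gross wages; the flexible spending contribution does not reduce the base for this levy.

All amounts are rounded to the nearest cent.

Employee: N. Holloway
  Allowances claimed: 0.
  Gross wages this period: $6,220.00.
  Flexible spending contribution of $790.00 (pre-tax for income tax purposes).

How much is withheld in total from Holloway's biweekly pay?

Income Tax: taxable = $6,220.00 − $790.00 = $5,430.00
  $387.60 + 18.69% × ($5,430.00 − $4,000.00) = $387.60 + 18.69% × $1,430.00 = $654.87
Medical Insurance Levy: 1.79% × $6,220.00 = $111.34
Total: $654.87 + $111.34 = $766.21

$766.21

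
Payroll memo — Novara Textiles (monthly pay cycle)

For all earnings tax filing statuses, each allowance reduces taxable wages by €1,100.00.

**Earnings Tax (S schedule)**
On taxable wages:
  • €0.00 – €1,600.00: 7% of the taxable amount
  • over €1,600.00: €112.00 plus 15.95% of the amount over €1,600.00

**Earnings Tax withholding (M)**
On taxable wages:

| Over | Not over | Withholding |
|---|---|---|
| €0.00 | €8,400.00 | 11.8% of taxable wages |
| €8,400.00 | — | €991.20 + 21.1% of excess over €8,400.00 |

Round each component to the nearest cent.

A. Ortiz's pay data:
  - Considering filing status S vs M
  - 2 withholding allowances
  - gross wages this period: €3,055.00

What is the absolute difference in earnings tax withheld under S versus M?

Earnings Tax (S): taxable = €3,055.00 − 2×€1,100.00 = €855.00
  7% × €855.00 = €59.85
Earnings Tax (M): taxable = €3,055.00 − 2×€1,100.00 = €855.00
  11.8% × €855.00 = €100.89
Difference: |€59.85 − €100.89| = €41.04 (higher under M)

€41.04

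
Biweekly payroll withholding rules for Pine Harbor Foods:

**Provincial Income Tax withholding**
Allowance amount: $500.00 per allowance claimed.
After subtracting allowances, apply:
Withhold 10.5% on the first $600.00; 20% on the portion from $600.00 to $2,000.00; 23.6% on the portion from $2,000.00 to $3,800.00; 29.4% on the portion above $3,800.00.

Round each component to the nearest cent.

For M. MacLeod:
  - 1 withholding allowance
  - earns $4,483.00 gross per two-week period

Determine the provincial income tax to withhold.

Provincial Income Tax: taxable = $4,483.00 − 1×$500.00 = $3,983.00
  $767.80 + 29.4% × ($3,983.00 − $3,800.00) = $767.80 + 29.4% × $183.00 = $821.60

$821.60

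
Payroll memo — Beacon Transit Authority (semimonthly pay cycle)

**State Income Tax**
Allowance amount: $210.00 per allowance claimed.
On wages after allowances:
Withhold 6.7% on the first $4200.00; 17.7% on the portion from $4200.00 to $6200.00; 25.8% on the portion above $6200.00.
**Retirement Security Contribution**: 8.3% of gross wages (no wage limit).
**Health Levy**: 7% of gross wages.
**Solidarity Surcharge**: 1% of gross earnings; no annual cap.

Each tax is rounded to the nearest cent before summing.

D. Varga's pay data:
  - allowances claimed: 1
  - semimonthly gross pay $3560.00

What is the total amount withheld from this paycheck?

$804.73

State Income Tax: taxable = $3560.00 − 1×$210.00 = $3350.00
  6.7% × $3350.00 = $224.45
Retirement Security Contribution: 8.3% × $3560.00 = $295.48
Health Levy: 7% × $3560.00 = $249.20
Solidarity Surcharge: 1% × $3560.00 = $35.60
Total: $224.45 + $295.48 + $249.20 + $35.60 = $804.73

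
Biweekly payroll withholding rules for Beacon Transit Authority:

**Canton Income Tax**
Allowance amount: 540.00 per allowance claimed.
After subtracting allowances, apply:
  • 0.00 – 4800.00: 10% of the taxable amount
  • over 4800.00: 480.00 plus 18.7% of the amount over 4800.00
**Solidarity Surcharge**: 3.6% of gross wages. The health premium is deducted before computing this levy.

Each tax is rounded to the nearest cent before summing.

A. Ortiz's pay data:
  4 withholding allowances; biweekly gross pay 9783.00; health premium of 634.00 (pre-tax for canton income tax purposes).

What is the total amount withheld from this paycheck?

1218.70

Canton Income Tax: taxable = 9783.00 − 634.00 − 4×540.00 = 6989.00
  480.00 + 18.7% × (6989.00 − 4800.00) = 480.00 + 18.7% × 2189.00 = 889.34
Solidarity Surcharge: 3.6% × 9149.00 = 329.36
Total: 889.34 + 329.36 = 1218.70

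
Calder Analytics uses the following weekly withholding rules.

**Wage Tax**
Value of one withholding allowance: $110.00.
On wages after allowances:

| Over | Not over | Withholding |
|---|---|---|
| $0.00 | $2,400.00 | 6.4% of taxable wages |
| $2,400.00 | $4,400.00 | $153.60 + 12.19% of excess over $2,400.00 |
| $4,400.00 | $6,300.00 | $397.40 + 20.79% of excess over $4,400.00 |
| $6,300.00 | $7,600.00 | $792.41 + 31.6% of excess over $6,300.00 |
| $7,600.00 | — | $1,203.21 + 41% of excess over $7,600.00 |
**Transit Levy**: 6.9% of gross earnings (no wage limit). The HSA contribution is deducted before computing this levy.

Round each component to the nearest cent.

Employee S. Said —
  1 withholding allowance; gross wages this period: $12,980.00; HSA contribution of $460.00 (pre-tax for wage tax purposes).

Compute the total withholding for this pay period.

Wage Tax: taxable = $12,980.00 − $460.00 − 1×$110.00 = $12,410.00
  $1,203.21 + 41% × ($12,410.00 − $7,600.00) = $1,203.21 + 41% × $4,810.00 = $3,175.31
Transit Levy: 6.9% × $12,520.00 = $863.88
Total: $3,175.31 + $863.88 = $4,039.19

$4,039.19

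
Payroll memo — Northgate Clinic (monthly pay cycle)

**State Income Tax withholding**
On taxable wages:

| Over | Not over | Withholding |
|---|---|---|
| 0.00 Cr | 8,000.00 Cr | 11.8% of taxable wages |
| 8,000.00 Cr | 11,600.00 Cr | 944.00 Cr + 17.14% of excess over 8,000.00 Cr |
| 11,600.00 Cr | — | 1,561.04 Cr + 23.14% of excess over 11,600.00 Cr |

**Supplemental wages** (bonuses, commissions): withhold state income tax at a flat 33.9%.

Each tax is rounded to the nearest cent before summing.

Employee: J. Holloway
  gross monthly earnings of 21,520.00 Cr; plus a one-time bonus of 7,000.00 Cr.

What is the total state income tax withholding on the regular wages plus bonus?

State Income Tax: taxable = 21,520.00 Cr
  1,561.04 Cr + 23.14% × (21,520.00 Cr − 11,600.00 Cr) = 1,561.04 Cr + 23.14% × 9,920.00 Cr = 3,856.53 Cr
Supplemental (33.9% flat on bonus): 33.9% × 7,000.00 Cr = 2,373.00 Cr
Total state income tax: 3,856.53 Cr + 2,373.00 Cr = 6,229.53 Cr

6,229.53 Cr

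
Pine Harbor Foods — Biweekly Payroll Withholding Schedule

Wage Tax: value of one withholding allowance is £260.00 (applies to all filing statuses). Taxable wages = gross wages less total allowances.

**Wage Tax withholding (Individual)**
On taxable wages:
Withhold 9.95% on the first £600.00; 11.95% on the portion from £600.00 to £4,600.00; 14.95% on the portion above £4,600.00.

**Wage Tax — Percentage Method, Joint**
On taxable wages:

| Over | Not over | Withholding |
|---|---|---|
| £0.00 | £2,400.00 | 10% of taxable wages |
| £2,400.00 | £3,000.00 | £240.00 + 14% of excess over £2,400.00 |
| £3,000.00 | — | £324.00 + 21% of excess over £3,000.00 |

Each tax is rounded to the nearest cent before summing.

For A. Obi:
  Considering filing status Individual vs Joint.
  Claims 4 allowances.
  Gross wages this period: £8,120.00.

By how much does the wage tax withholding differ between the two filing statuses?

£272.34

Wage Tax (Individual): taxable = £8,120.00 − 4×£260.00 = £7,080.00
  £537.70 + 14.95% × (£7,080.00 − £4,600.00) = £537.70 + 14.95% × £2,480.00 = £908.46
Wage Tax (Joint): taxable = £8,120.00 − 4×£260.00 = £7,080.00
  £324.00 + 21% × (£7,080.00 − £3,000.00) = £324.00 + 21% × £4,080.00 = £1,180.80
Difference: |£908.46 − £1,180.80| = £272.34 (higher under Joint)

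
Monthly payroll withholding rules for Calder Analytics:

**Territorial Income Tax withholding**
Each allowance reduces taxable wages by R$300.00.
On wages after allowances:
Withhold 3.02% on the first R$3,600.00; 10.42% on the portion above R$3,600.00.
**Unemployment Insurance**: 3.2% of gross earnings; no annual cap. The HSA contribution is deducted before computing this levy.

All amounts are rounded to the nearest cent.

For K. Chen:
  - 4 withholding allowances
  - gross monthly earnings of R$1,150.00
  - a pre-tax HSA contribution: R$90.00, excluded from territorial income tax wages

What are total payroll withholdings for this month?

Territorial Income Tax: taxable = R$1,150.00 − R$90.00 − 4×R$300.00 = R$-140.00
  Taxable ≤ 0 → R$0.00
Unemployment Insurance: 3.2% × R$1,060.00 = R$33.92
Total: R$0.00 + R$33.92 = R$33.92

R$33.92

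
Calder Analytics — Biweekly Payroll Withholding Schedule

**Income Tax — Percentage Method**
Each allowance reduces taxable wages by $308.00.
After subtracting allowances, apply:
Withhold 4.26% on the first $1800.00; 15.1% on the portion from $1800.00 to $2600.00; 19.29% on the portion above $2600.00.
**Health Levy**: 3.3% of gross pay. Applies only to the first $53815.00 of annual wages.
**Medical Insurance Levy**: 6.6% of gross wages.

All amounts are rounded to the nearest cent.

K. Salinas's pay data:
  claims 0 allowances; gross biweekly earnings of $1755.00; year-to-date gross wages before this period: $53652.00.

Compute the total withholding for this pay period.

$195.97

Income Tax: taxable = $1755.00
  4.26% × $1755.00 = $74.76
Health Levy: cap $53815.00 − YTD $53652.00 = $163.00 subject; 3.3% × $163.00 = $5.38
Medical Insurance Levy: 6.6% × $1755.00 = $115.83
Total: $74.76 + $5.38 + $115.83 = $195.97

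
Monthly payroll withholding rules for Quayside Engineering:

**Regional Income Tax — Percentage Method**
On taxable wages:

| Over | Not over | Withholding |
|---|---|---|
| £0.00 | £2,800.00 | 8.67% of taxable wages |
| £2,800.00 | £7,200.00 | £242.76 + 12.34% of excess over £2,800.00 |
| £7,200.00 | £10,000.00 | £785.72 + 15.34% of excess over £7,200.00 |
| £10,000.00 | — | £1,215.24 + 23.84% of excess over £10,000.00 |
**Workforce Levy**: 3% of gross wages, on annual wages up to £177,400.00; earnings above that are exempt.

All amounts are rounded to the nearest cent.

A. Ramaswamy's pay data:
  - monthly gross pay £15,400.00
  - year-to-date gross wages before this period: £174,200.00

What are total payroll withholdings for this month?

£2,598.60

Regional Income Tax: taxable = £15,400.00
  £1,215.24 + 23.84% × (£15,400.00 − £10,000.00) = £1,215.24 + 23.84% × £5,400.00 = £2,502.60
Workforce Levy: cap £177,400.00 − YTD £174,200.00 = £3,200.00 subject; 3% × £3,200.00 = £96.00
Total: £2,502.60 + £96.00 = £2,598.60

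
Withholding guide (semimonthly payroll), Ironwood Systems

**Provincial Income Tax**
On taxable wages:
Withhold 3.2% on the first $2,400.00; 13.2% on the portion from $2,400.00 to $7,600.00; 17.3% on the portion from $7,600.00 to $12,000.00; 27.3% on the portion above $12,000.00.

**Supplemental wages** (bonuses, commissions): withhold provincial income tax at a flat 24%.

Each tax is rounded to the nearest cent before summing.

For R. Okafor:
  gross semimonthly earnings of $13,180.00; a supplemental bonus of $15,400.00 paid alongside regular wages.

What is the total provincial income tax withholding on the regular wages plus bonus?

Provincial Income Tax: taxable = $13,180.00
  $1,524.40 + 27.3% × ($13,180.00 − $12,000.00) = $1,524.40 + 27.3% × $1,180.00 = $1,846.54
Supplemental (24% flat on bonus): 24% × $15,400.00 = $3,696.00
Total provincial income tax: $1,846.54 + $3,696.00 = $5,542.54

$5,542.54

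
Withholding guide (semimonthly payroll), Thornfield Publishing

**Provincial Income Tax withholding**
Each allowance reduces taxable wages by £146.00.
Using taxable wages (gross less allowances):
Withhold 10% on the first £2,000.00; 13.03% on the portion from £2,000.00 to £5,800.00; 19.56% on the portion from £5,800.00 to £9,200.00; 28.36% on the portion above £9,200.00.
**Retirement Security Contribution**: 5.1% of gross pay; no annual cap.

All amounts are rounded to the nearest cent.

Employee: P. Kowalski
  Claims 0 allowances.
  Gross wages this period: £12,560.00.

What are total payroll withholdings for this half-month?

£2,953.64

Provincial Income Tax: taxable = £12,560.00
  £1,360.18 + 28.36% × (£12,560.00 − £9,200.00) = £1,360.18 + 28.36% × £3,360.00 = £2,313.08
Retirement Security Contribution: 5.1% × £12,560.00 = £640.56
Total: £2,313.08 + £640.56 = £2,953.64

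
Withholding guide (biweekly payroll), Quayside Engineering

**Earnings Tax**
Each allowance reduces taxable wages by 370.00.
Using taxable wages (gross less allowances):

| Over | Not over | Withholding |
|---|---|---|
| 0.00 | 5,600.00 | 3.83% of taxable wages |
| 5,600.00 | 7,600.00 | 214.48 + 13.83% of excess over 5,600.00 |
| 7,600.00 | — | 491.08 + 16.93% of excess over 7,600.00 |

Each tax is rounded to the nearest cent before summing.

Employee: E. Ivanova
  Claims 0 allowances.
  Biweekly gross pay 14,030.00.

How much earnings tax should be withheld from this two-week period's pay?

1,579.68

Earnings Tax: taxable = 14,030.00
  491.08 + 16.93% × (14,030.00 − 7,600.00) = 491.08 + 16.93% × 6,430.00 = 1,579.68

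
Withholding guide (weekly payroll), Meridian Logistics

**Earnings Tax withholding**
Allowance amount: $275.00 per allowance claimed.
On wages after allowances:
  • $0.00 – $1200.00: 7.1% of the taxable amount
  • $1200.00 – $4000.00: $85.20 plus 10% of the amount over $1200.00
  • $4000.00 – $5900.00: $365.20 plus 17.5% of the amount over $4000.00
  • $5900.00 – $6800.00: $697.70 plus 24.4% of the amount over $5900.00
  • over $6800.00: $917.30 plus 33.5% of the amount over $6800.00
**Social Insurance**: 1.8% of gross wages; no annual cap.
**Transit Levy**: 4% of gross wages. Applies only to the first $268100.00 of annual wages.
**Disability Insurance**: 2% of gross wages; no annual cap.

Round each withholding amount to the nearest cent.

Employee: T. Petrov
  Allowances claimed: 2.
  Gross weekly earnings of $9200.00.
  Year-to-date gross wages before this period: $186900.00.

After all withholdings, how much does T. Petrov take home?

Earnings Tax: taxable = $9200.00 − 2×$275.00 = $8650.00
  $917.30 + 33.5% × ($8650.00 − $6800.00) = $917.30 + 33.5% × $1850.00 = $1537.05
Social Insurance: 1.8% × $9200.00 = $165.60
Transit Levy: 4% × $9200.00 = $368.00
Disability Insurance: 2% × $9200.00 = $184.00
Total withheld: $1537.05 + $165.60 + $368.00 + $184.00 = $2254.65
Net pay: $9200.00 − $2254.65 = $6945.35

$6945.35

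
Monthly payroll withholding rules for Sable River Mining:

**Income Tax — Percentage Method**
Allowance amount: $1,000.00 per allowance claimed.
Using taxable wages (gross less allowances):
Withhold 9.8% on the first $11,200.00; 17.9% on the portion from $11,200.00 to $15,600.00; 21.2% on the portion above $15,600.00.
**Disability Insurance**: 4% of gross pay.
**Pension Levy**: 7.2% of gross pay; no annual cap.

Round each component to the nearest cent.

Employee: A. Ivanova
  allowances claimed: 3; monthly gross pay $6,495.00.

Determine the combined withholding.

$1,069.95

Income Tax: taxable = $6,495.00 − 3×$1,000.00 = $3,495.00
  9.8% × $3,495.00 = $342.51
Disability Insurance: 4% × $6,495.00 = $259.80
Pension Levy: 7.2% × $6,495.00 = $467.64
Total: $342.51 + $259.80 + $467.64 = $1,069.95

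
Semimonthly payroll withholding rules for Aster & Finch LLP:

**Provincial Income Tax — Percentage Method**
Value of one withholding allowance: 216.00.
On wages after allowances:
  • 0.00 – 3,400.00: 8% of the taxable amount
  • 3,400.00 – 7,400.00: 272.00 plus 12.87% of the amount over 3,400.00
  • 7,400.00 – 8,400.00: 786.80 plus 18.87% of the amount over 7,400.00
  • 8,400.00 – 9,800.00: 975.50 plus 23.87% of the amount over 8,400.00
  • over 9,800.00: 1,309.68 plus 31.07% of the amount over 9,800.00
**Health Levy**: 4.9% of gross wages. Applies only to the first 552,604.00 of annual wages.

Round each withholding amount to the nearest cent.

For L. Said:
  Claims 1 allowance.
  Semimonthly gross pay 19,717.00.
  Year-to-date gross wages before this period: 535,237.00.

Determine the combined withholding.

5,174.76

Provincial Income Tax: taxable = 19,717.00 − 1×216.00 = 19,501.00
  1,309.68 + 31.07% × (19,501.00 − 9,800.00) = 1,309.68 + 31.07% × 9,701.00 = 4,323.78
Health Levy: cap 552,604.00 − YTD 535,237.00 = 17,367.00 subject; 4.9% × 17,367.00 = 850.98
Total: 4,323.78 + 850.98 = 5,174.76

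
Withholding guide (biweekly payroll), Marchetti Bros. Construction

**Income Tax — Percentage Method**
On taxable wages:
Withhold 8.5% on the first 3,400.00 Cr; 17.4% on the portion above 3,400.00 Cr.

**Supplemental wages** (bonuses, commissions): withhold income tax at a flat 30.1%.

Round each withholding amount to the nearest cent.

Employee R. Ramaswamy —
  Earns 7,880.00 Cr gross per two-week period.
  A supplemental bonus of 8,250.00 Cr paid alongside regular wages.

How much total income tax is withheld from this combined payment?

3,551.77 Cr

Income Tax: taxable = 7,880.00 Cr
  289.00 Cr + 17.4% × (7,880.00 Cr − 3,400.00 Cr) = 289.00 Cr + 17.4% × 4,480.00 Cr = 1,068.52 Cr
Supplemental (30.1% flat on bonus): 30.1% × 8,250.00 Cr = 2,483.25 Cr
Total income tax: 1,068.52 Cr + 2,483.25 Cr = 3,551.77 Cr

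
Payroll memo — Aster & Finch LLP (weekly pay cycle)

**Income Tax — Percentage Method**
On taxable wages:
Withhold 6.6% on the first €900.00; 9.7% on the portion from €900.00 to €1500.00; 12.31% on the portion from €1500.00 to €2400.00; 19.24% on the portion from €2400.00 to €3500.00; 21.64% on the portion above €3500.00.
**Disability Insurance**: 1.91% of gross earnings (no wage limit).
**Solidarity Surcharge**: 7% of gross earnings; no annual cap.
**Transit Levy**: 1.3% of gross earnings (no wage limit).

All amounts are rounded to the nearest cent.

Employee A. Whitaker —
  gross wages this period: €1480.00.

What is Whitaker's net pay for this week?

Income Tax: taxable = €1480.00
  €59.40 + 9.7% × (€1480.00 − €900.00) = €59.40 + 9.7% × €580.00 = €115.66
Disability Insurance: 1.91% × €1480.00 = €28.27
Solidarity Surcharge: 7% × €1480.00 = €103.60
Transit Levy: 1.3% × €1480.00 = €19.24
Total withheld: €115.66 + €28.27 + €103.60 + €19.24 = €266.77
Net pay: €1480.00 − €266.77 = €1213.23

€1213.23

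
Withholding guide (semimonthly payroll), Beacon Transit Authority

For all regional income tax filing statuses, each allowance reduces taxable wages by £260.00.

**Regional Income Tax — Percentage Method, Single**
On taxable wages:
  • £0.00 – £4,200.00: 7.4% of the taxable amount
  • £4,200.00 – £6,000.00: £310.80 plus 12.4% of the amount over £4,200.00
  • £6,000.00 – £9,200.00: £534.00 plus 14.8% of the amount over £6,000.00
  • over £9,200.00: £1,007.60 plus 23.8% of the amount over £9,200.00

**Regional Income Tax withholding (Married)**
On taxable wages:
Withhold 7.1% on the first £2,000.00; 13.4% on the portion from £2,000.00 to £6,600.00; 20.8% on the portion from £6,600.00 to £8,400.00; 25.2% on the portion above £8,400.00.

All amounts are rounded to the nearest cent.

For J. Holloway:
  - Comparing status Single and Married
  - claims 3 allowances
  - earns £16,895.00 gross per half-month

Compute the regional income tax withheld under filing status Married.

Regional Income Tax (Married): taxable = £16,895.00 − 3×£260.00 = £16,115.00
  £1,132.80 + 25.2% × (£16,115.00 − £8,400.00) = £1,132.80 + 25.2% × £7,715.00 = £3,076.98

£3,076.98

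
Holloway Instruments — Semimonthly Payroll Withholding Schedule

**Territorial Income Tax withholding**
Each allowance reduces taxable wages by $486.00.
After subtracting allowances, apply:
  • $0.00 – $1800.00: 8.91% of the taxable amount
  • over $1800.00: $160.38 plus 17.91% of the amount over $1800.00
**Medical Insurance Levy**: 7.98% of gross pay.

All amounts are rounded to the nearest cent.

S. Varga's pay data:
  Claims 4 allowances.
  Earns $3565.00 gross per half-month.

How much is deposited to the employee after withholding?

$3136.08

Territorial Income Tax: taxable = $3565.00 − 4×$486.00 = $1621.00
  8.91% × $1621.00 = $144.43
Medical Insurance Levy: 7.98% × $3565.00 = $284.49
Total withheld: $144.43 + $284.49 = $428.92
Net pay: $3565.00 − $428.92 = $3136.08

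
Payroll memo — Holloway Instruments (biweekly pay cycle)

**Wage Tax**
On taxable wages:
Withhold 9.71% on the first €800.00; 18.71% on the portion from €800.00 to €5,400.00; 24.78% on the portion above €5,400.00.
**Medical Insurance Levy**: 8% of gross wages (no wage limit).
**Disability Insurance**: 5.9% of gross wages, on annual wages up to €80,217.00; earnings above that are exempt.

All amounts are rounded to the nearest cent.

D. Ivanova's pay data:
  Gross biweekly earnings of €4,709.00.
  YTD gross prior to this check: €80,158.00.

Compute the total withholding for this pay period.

€1,189.25

Wage Tax: taxable = €4,709.00
  €77.68 + 18.71% × (€4,709.00 − €800.00) = €77.68 + 18.71% × €3,909.00 = €809.05
Medical Insurance Levy: 8% × €4,709.00 = €376.72
Disability Insurance: cap €80,217.00 − YTD €80,158.00 = €59.00 subject; 5.9% × €59.00 = €3.48
Total: €809.05 + €376.72 + €3.48 = €1,189.25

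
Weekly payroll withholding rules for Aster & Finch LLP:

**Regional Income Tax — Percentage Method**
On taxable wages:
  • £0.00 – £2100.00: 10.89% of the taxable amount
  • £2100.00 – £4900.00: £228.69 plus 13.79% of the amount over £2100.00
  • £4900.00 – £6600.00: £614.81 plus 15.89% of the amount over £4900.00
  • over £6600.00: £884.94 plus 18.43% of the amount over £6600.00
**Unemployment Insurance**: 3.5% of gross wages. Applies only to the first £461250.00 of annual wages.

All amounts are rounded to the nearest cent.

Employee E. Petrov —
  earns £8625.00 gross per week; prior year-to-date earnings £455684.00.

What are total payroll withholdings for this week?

Regional Income Tax: taxable = £8625.00
  £884.94 + 18.43% × (£8625.00 − £6600.00) = £884.94 + 18.43% × £2025.00 = £1258.15
Unemployment Insurance: cap £461250.00 − YTD £455684.00 = £5566.00 subject; 3.5% × £5566.00 = £194.81
Total: £1258.15 + £194.81 = £1452.96

£1452.96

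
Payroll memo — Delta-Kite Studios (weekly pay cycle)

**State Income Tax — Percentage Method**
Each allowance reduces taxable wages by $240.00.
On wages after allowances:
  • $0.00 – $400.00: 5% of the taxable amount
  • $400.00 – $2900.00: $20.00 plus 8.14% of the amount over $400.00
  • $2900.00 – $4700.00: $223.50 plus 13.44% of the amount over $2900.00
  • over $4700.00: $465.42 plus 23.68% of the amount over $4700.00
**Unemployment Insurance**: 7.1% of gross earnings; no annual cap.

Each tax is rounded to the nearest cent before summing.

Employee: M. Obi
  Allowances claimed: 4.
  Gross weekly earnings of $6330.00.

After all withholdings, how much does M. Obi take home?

State Income Tax: taxable = $6330.00 − 4×$240.00 = $5370.00
  $465.42 + 23.68% × ($5370.00 − $4700.00) = $465.42 + 23.68% × $670.00 = $624.08
Unemployment Insurance: 7.1% × $6330.00 = $449.43
Total withheld: $624.08 + $449.43 = $1073.51
Net pay: $6330.00 − $1073.51 = $5256.49

$5256.49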